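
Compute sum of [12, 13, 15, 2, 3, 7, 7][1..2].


Prefix sums: [0, 12, 25, 40, 42, 45, 52, 59]
Sum[1..2] = prefix[3] - prefix[1] = 40 - 12 = 28


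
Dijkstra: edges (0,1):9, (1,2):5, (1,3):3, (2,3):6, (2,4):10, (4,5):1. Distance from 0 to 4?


Dijkstra from 0:
Distances: {0: 0, 1: 9, 2: 14, 3: 12, 4: 24, 5: 25}
Shortest distance to 4 = 24, path = [0, 1, 2, 4]


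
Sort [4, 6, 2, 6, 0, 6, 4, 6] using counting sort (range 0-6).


Count array: [1, 0, 1, 0, 2, 0, 4]
Reconstruct: [0, 2, 4, 4, 6, 6, 6, 6]


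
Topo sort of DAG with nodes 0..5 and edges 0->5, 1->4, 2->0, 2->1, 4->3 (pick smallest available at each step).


Kahn's algorithm, process smallest node first
Order: [2, 0, 1, 4, 3, 5]


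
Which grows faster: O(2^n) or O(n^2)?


quadratic grows slower than exponential
O(n^2) is asymptotically smaller; O(2^n) grows faster


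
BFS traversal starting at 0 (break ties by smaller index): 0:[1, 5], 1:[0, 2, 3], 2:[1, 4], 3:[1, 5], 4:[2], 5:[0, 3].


BFS queue: start with [0]
Visit order: [0, 1, 5, 2, 3, 4]


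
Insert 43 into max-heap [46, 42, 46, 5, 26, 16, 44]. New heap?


Append 43: [46, 42, 46, 5, 26, 16, 44, 43]
Bubble up: swap idx 7(43) with idx 3(5); swap idx 3(43) with idx 1(42)
Result: [46, 43, 46, 42, 26, 16, 44, 5]


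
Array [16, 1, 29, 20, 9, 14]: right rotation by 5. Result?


Right rotate by 5: [1, 29, 20, 9, 14, 16]


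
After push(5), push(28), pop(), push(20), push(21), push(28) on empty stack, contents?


push(5) -> [5]
push(28) -> [5, 28]
pop() returns 28 -> [5]
push(20) -> [5, 20]
push(21) -> [5, 20, 21]
push(28) -> [5, 20, 21, 28]
Final stack (bottom to top): [5, 20, 21, 28]


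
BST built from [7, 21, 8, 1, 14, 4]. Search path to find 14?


BST root = 7
Search for 14: compare at each node
Path: [7, 21, 8, 14]


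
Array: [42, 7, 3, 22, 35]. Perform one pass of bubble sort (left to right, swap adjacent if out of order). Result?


After one pass: [7, 3, 22, 35, 42]


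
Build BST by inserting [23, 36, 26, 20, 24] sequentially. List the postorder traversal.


Root = 23; build tree by BST insertion.
Postorder traversal: [20, 24, 26, 36, 23]


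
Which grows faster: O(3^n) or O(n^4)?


quartic grows slower than exponential (base 3)
O(n^4) is asymptotically smaller; O(3^n) grows faster


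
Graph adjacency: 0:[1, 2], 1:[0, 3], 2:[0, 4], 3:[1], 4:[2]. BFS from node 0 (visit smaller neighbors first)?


BFS queue: start with [0]
Visit order: [0, 1, 2, 3, 4]


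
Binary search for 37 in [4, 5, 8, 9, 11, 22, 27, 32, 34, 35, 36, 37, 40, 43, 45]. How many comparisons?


Search for 37:
[0,14] mid=7 arr[7]=32
[8,14] mid=11 arr[11]=37
Total: 2 comparisons


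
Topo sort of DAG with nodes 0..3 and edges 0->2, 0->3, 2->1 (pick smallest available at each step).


Kahn's algorithm, process smallest node first
Order: [0, 2, 1, 3]


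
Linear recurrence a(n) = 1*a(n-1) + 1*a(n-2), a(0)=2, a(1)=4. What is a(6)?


Build bottom-up:
...a(4)=16, a(5)=26, a(6)=1*26+1*16=42


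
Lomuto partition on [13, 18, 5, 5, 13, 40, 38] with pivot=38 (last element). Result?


Elements <= 38 go left of pivot.
Result: [13, 18, 5, 5, 13, 38, 40], pivot at index 5


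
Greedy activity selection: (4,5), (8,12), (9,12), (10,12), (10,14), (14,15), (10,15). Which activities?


Greedy: pick earliest-ending, then skip overlaps.
Selected (3 activities): [(4, 5), (8, 12), (14, 15)]


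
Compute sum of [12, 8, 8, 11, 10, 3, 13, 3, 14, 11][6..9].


Prefix sums: [0, 12, 20, 28, 39, 49, 52, 65, 68, 82, 93]
Sum[6..9] = prefix[10] - prefix[6] = 93 - 52 = 41


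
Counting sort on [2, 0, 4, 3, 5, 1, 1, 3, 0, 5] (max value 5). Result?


Count array: [2, 2, 1, 2, 1, 2]
Reconstruct: [0, 0, 1, 1, 2, 3, 3, 4, 5, 5]


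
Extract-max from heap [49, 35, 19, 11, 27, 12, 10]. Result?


Max = 49
Replace root with last, heapify down
Resulting heap: [35, 27, 19, 11, 10, 12]


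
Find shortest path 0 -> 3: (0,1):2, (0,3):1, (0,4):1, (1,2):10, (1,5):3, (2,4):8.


Dijkstra from 0:
Distances: {0: 0, 1: 2, 2: 9, 3: 1, 4: 1, 5: 5}
Shortest distance to 3 = 1, path = [0, 3]


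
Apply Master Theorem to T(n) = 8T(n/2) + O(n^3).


a=8, b=2, c=3. log_2(8)=3 = c=3. Case 2: O(n^c log n) = O(n^3 log n)
Complexity: O(n^3 log n)


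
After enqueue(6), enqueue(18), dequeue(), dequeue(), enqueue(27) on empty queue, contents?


enqueue(6) -> [6]
enqueue(18) -> [6, 18]
dequeue() returns 6 -> [18]
dequeue() returns 18 -> []
enqueue(27) -> [27]
Final queue (front to back): [27]


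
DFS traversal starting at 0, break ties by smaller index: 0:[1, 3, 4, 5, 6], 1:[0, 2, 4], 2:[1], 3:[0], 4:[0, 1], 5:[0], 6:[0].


DFS stack-based: start with [0]
Visit order: [0, 1, 2, 4, 3, 5, 6]


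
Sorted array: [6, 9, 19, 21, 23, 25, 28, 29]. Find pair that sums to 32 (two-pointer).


Two pointers: lo=0, hi=7
Found pair: (9, 23) summing to 32


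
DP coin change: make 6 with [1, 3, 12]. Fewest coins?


dp[0]=0; dp[i]=1+min(dp[i-c] for c in coins)
...dp[1]=1, dp[2]=2, dp[3]=1, dp[4]=2, dp[5]=3, dp[6]=2
Minimum coins for 6 = 2


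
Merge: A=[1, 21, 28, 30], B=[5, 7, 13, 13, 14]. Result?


Compare heads, take smaller each step.
Merged: [1, 5, 7, 13, 13, 14, 21, 28, 30]


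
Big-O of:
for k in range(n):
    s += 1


Per nesting level: O(n) = O(n)
Complexity: O(n)


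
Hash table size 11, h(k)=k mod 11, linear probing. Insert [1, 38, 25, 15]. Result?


Insertions: 1->slot 1; 38->slot 5; 25->slot 3; 15->slot 4
Table: [None, 1, None, 25, 15, 38, None, None, None, None, None]


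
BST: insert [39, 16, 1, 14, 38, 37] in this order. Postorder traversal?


Root = 39; build tree by BST insertion.
Postorder traversal: [14, 1, 37, 38, 16, 39]


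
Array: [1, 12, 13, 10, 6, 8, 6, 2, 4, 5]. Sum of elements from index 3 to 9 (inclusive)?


Prefix sums: [0, 1, 13, 26, 36, 42, 50, 56, 58, 62, 67]
Sum[3..9] = prefix[10] - prefix[3] = 67 - 26 = 41


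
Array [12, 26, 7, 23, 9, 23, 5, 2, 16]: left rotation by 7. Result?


Left rotate by 7: [2, 16, 12, 26, 7, 23, 9, 23, 5]


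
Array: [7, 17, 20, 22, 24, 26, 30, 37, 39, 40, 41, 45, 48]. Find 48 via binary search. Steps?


Search for 48:
[0,12] mid=6 arr[6]=30
[7,12] mid=9 arr[9]=40
[10,12] mid=11 arr[11]=45
[12,12] mid=12 arr[12]=48
Total: 4 comparisons


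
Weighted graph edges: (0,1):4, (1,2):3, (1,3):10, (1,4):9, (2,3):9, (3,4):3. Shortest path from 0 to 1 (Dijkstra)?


Dijkstra from 0:
Distances: {0: 0, 1: 4, 2: 7, 3: 14, 4: 13}
Shortest distance to 1 = 4, path = [0, 1]


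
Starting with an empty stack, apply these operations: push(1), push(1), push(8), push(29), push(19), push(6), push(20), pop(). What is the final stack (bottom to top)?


push(1) -> [1]
push(1) -> [1, 1]
push(8) -> [1, 1, 8]
push(29) -> [1, 1, 8, 29]
push(19) -> [1, 1, 8, 29, 19]
push(6) -> [1, 1, 8, 29, 19, 6]
push(20) -> [1, 1, 8, 29, 19, 6, 20]
pop() returns 20 -> [1, 1, 8, 29, 19, 6]
Final stack (bottom to top): [1, 1, 8, 29, 19, 6]


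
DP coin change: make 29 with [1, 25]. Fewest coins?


dp[0]=0; dp[i]=1+min(dp[i-c] for c in coins)
...dp[24]=24, dp[25]=1, dp[26]=2, dp[27]=3, dp[28]=4, dp[29]=5
Minimum coins for 29 = 5


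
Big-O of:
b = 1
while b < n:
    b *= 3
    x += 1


Per nesting level: O(log n) = O(log n)
Complexity: O(log n)


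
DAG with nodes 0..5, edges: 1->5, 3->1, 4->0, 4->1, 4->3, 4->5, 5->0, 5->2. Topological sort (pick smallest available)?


Kahn's algorithm, process smallest node first
Order: [4, 3, 1, 5, 0, 2]


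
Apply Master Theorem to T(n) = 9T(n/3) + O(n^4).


a=9, b=3, c=4. log_3(9)=2 < c=4. Case 3: O(n^c) = O(n^4)
Complexity: O(n^4)


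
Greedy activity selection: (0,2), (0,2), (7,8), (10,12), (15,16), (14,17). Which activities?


Greedy: pick earliest-ending, then skip overlaps.
Selected (4 activities): [(0, 2), (7, 8), (10, 12), (15, 16)]


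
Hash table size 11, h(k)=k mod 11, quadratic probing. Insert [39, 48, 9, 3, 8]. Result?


Insertions: 39->slot 6; 48->slot 4; 9->slot 9; 3->slot 3; 8->slot 8
Table: [None, None, None, 3, 48, None, 39, None, 8, 9, None]


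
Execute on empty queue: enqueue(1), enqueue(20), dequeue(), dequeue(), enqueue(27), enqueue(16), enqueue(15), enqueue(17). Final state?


enqueue(1) -> [1]
enqueue(20) -> [1, 20]
dequeue() returns 1 -> [20]
dequeue() returns 20 -> []
enqueue(27) -> [27]
enqueue(16) -> [27, 16]
enqueue(15) -> [27, 16, 15]
enqueue(17) -> [27, 16, 15, 17]
Final queue (front to back): [27, 16, 15, 17]


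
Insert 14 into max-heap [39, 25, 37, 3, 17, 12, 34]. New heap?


Append 14: [39, 25, 37, 3, 17, 12, 34, 14]
Bubble up: swap idx 7(14) with idx 3(3)
Result: [39, 25, 37, 14, 17, 12, 34, 3]


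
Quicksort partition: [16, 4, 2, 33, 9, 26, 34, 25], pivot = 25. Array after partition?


Elements <= 25 go left of pivot.
Result: [16, 4, 2, 9, 25, 26, 34, 33], pivot at index 4


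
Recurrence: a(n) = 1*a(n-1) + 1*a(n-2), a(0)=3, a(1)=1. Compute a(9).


Build bottom-up:
...a(7)=37, a(8)=60, a(9)=1*60+1*37=97


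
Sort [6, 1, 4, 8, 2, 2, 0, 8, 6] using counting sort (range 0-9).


Count array: [1, 1, 2, 0, 1, 0, 2, 0, 2, 0]
Reconstruct: [0, 1, 2, 2, 4, 6, 6, 8, 8]


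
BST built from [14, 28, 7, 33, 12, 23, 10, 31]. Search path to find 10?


BST root = 14
Search for 10: compare at each node
Path: [14, 7, 12, 10]


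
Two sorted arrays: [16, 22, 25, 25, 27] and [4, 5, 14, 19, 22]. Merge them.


Compare heads, take smaller each step.
Merged: [4, 5, 14, 16, 19, 22, 22, 25, 25, 27]


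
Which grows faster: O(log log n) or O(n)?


double-logarithmic grows slower than linear
O(log log n) is asymptotically smaller; O(n) grows faster


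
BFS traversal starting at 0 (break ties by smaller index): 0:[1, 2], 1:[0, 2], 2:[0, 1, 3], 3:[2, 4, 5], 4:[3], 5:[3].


BFS queue: start with [0]
Visit order: [0, 1, 2, 3, 4, 5]


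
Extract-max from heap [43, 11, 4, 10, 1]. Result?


Max = 43
Replace root with last, heapify down
Resulting heap: [11, 10, 4, 1]


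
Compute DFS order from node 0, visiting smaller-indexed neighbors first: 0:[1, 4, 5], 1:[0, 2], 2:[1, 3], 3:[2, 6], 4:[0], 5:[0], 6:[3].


DFS stack-based: start with [0]
Visit order: [0, 1, 2, 3, 6, 4, 5]


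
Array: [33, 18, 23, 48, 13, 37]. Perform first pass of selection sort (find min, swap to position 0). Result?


After one pass: [13, 18, 23, 48, 33, 37]


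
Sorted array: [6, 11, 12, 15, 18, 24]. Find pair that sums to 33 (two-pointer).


Two pointers: lo=0, hi=5
Found pair: (15, 18) summing to 33


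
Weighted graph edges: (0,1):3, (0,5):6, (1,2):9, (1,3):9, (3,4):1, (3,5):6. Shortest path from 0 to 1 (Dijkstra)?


Dijkstra from 0:
Distances: {0: 0, 1: 3, 2: 12, 3: 12, 4: 13, 5: 6}
Shortest distance to 1 = 3, path = [0, 1]


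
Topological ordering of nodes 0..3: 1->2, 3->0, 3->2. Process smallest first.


Kahn's algorithm, process smallest node first
Order: [1, 3, 0, 2]


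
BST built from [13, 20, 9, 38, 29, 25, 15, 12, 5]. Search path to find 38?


BST root = 13
Search for 38: compare at each node
Path: [13, 20, 38]


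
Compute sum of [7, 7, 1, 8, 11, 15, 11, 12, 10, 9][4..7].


Prefix sums: [0, 7, 14, 15, 23, 34, 49, 60, 72, 82, 91]
Sum[4..7] = prefix[8] - prefix[4] = 72 - 23 = 49


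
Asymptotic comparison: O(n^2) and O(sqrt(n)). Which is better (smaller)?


sublinear grows slower than quadratic
O(sqrt(n)) is asymptotically smaller; O(n^2) grows faster


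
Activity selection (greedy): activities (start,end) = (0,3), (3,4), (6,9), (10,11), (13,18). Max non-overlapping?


Greedy: pick earliest-ending, then skip overlaps.
Selected (5 activities): [(0, 3), (3, 4), (6, 9), (10, 11), (13, 18)]


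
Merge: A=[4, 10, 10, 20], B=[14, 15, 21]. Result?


Compare heads, take smaller each step.
Merged: [4, 10, 10, 14, 15, 20, 21]


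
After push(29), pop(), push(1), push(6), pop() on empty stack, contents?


push(29) -> [29]
pop() returns 29 -> []
push(1) -> [1]
push(6) -> [1, 6]
pop() returns 6 -> [1]
Final stack (bottom to top): [1]


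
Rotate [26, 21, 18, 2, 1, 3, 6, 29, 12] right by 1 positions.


Right rotate by 1: [12, 26, 21, 18, 2, 1, 3, 6, 29]


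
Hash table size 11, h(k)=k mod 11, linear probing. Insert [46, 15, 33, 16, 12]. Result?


Insertions: 46->slot 2; 15->slot 4; 33->slot 0; 16->slot 5; 12->slot 1
Table: [33, 12, 46, None, 15, 16, None, None, None, None, None]


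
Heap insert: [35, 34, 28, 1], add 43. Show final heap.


Append 43: [35, 34, 28, 1, 43]
Bubble up: swap idx 4(43) with idx 1(34); swap idx 1(43) with idx 0(35)
Result: [43, 35, 28, 1, 34]


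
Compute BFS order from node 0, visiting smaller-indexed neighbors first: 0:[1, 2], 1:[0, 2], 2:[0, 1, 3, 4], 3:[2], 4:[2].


BFS queue: start with [0]
Visit order: [0, 1, 2, 3, 4]


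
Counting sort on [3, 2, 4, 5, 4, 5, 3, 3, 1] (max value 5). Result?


Count array: [0, 1, 1, 3, 2, 2]
Reconstruct: [1, 2, 3, 3, 3, 4, 4, 5, 5]


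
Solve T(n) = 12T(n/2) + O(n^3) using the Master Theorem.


a=12, b=2, c=3. log_2(12)=3.585 > c=3. Case 1: O(n^log_b(a)) = O(n^3.585)
Complexity: O(n^3.585)


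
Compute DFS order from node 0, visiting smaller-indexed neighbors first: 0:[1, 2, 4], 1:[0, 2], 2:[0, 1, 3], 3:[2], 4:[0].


DFS stack-based: start with [0]
Visit order: [0, 1, 2, 3, 4]


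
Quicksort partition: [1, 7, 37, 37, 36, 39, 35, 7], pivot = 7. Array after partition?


Elements <= 7 go left of pivot.
Result: [1, 7, 7, 37, 36, 39, 35, 37], pivot at index 2


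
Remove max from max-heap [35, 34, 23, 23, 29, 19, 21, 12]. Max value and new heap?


Max = 35
Replace root with last, heapify down
Resulting heap: [34, 29, 23, 23, 12, 19, 21]


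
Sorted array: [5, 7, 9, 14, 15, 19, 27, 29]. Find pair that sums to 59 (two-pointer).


Two pointers: lo=0, hi=7
No pair sums to 59


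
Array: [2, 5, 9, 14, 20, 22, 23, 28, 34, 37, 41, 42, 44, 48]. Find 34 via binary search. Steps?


Search for 34:
[0,13] mid=6 arr[6]=23
[7,13] mid=10 arr[10]=41
[7,9] mid=8 arr[8]=34
Total: 3 comparisons


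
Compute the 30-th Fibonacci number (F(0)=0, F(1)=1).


F(n)=F(n-1)+F(n-2)
...F(28)=317811, F(29)=514229, F(30)=832040


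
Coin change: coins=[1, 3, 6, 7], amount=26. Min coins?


dp[0]=0; dp[i]=1+min(dp[i-c] for c in coins)
...dp[21]=3, dp[22]=4, dp[23]=4, dp[24]=4, dp[25]=4, dp[26]=4
Minimum coins for 26 = 4


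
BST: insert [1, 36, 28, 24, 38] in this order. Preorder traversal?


Root = 1; build tree by BST insertion.
Preorder traversal: [1, 36, 28, 24, 38]


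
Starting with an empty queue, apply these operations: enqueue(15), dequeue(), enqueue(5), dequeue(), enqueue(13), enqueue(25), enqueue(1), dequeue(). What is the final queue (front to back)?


enqueue(15) -> [15]
dequeue() returns 15 -> []
enqueue(5) -> [5]
dequeue() returns 5 -> []
enqueue(13) -> [13]
enqueue(25) -> [13, 25]
enqueue(1) -> [13, 25, 1]
dequeue() returns 13 -> [25, 1]
Final queue (front to back): [25, 1]


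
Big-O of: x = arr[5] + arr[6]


Analysis: constant-time operation, no loop
Complexity: O(1)


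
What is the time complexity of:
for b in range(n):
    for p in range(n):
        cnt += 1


Per nesting level: O(n) * O(n) = O(n^2)
Complexity: O(n^2)


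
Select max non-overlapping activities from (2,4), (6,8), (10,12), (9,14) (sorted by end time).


Greedy: pick earliest-ending, then skip overlaps.
Selected (3 activities): [(2, 4), (6, 8), (10, 12)]


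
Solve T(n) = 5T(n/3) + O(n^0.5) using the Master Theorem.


a=5, b=3, c=0.5. log_3(5)=1.465 > c=0.5. Case 1: O(n^log_b(a)) = O(n^1.465)
Complexity: O(n^1.465)


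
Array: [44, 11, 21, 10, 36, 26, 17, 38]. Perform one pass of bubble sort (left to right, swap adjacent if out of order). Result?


After one pass: [11, 21, 10, 36, 26, 17, 38, 44]


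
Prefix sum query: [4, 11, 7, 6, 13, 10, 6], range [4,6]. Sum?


Prefix sums: [0, 4, 15, 22, 28, 41, 51, 57]
Sum[4..6] = prefix[7] - prefix[4] = 57 - 28 = 29


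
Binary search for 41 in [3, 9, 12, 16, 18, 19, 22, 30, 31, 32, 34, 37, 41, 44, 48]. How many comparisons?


Search for 41:
[0,14] mid=7 arr[7]=30
[8,14] mid=11 arr[11]=37
[12,14] mid=13 arr[13]=44
[12,12] mid=12 arr[12]=41
Total: 4 comparisons


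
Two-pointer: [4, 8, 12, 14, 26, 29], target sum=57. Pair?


Two pointers: lo=0, hi=5
No pair sums to 57


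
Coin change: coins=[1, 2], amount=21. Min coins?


dp[0]=0; dp[i]=1+min(dp[i-c] for c in coins)
...dp[16]=8, dp[17]=9, dp[18]=9, dp[19]=10, dp[20]=10, dp[21]=11
Minimum coins for 21 = 11


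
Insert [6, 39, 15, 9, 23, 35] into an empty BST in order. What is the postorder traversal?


Root = 6; build tree by BST insertion.
Postorder traversal: [9, 35, 23, 15, 39, 6]


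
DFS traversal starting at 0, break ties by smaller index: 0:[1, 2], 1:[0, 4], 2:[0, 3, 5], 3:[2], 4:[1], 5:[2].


DFS stack-based: start with [0]
Visit order: [0, 1, 4, 2, 3, 5]


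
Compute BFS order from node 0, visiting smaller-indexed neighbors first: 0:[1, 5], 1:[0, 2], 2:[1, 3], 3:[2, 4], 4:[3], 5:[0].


BFS queue: start with [0]
Visit order: [0, 1, 5, 2, 3, 4]


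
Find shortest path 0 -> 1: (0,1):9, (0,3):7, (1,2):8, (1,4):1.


Dijkstra from 0:
Distances: {0: 0, 1: 9, 2: 17, 3: 7, 4: 10}
Shortest distance to 1 = 9, path = [0, 1]


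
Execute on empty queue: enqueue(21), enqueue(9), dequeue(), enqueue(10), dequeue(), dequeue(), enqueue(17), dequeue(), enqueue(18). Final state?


enqueue(21) -> [21]
enqueue(9) -> [21, 9]
dequeue() returns 21 -> [9]
enqueue(10) -> [9, 10]
dequeue() returns 9 -> [10]
dequeue() returns 10 -> []
enqueue(17) -> [17]
dequeue() returns 17 -> []
enqueue(18) -> [18]
Final queue (front to back): [18]


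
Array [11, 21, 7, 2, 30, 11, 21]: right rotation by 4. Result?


Right rotate by 4: [2, 30, 11, 21, 11, 21, 7]


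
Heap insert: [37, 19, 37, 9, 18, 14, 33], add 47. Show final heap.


Append 47: [37, 19, 37, 9, 18, 14, 33, 47]
Bubble up: swap idx 7(47) with idx 3(9); swap idx 3(47) with idx 1(19); swap idx 1(47) with idx 0(37)
Result: [47, 37, 37, 19, 18, 14, 33, 9]


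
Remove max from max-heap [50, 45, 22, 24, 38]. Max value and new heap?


Max = 50
Replace root with last, heapify down
Resulting heap: [45, 38, 22, 24]


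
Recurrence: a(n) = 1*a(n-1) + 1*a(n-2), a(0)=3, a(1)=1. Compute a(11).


Build bottom-up:
...a(9)=97, a(10)=157, a(11)=1*157+1*97=254


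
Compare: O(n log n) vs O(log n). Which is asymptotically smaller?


logarithmic grows slower than linearithmic
O(log n) is asymptotically smaller; O(n log n) grows faster


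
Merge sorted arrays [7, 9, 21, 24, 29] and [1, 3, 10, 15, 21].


Compare heads, take smaller each step.
Merged: [1, 3, 7, 9, 10, 15, 21, 21, 24, 29]


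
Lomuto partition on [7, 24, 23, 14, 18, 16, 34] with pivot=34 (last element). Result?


Elements <= 34 go left of pivot.
Result: [7, 24, 23, 14, 18, 16, 34], pivot at index 6


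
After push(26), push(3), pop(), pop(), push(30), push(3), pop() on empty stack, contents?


push(26) -> [26]
push(3) -> [26, 3]
pop() returns 3 -> [26]
pop() returns 26 -> []
push(30) -> [30]
push(3) -> [30, 3]
pop() returns 3 -> [30]
Final stack (bottom to top): [30]


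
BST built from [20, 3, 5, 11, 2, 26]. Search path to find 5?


BST root = 20
Search for 5: compare at each node
Path: [20, 3, 5]


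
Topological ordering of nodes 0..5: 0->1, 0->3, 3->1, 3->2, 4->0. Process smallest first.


Kahn's algorithm, process smallest node first
Order: [4, 0, 3, 1, 2, 5]


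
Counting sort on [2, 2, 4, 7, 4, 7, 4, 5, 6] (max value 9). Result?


Count array: [0, 0, 2, 0, 3, 1, 1, 2, 0, 0]
Reconstruct: [2, 2, 4, 4, 4, 5, 6, 7, 7]


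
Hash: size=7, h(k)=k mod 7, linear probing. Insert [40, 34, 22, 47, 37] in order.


Insertions: 40->slot 5; 34->slot 6; 22->slot 1; 47->slot 0; 37->slot 2
Table: [47, 22, 37, None, None, 40, 34]


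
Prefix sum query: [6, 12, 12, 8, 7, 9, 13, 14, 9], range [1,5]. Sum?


Prefix sums: [0, 6, 18, 30, 38, 45, 54, 67, 81, 90]
Sum[1..5] = prefix[6] - prefix[1] = 54 - 6 = 48


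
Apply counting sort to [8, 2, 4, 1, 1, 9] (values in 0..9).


Count array: [0, 2, 1, 0, 1, 0, 0, 0, 1, 1]
Reconstruct: [1, 1, 2, 4, 8, 9]


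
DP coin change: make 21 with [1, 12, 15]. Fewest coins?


dp[0]=0; dp[i]=1+min(dp[i-c] for c in coins)
...dp[16]=2, dp[17]=3, dp[18]=4, dp[19]=5, dp[20]=6, dp[21]=7
Minimum coins for 21 = 7


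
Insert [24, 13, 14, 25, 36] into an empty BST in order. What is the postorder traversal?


Root = 24; build tree by BST insertion.
Postorder traversal: [14, 13, 36, 25, 24]


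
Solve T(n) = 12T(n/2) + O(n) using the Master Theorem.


a=12, b=2, c=1. log_2(12)=3.585 > c=1. Case 1: O(n^log_b(a)) = O(n^3.585)
Complexity: O(n^3.585)


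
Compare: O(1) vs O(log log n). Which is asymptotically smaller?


constant grows slower than double-logarithmic
O(1) is asymptotically smaller; O(log log n) grows faster


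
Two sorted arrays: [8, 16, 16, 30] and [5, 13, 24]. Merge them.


Compare heads, take smaller each step.
Merged: [5, 8, 13, 16, 16, 24, 30]


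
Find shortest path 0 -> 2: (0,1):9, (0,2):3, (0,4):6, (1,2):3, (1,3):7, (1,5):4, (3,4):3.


Dijkstra from 0:
Distances: {0: 0, 1: 6, 2: 3, 3: 9, 4: 6, 5: 10}
Shortest distance to 2 = 3, path = [0, 2]


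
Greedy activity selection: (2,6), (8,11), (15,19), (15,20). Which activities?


Greedy: pick earliest-ending, then skip overlaps.
Selected (3 activities): [(2, 6), (8, 11), (15, 19)]


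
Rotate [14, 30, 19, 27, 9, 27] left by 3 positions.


Left rotate by 3: [27, 9, 27, 14, 30, 19]


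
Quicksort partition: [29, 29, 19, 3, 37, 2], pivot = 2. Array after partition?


Elements <= 2 go left of pivot.
Result: [2, 29, 19, 3, 37, 29], pivot at index 0


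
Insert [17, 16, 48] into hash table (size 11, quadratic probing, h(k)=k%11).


Insertions: 17->slot 6; 16->slot 5; 48->slot 4
Table: [None, None, None, None, 48, 16, 17, None, None, None, None]


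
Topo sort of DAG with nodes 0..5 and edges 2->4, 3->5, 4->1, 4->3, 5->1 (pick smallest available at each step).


Kahn's algorithm, process smallest node first
Order: [0, 2, 4, 3, 5, 1]


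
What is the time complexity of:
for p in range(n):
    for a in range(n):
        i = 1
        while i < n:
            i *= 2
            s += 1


Per nesting level: O(n) * O(n) * O(log n) = O(n^2 log n)
Complexity: O(n^2 log n)


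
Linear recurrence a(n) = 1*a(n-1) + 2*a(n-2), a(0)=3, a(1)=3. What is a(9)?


Build bottom-up:
...a(7)=255, a(8)=513, a(9)=1*513+2*255=1023


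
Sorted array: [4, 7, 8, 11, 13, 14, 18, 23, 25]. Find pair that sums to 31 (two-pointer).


Two pointers: lo=0, hi=8
Found pair: (8, 23) summing to 31


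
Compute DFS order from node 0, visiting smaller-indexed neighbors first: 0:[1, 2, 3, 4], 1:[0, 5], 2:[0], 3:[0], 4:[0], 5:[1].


DFS stack-based: start with [0]
Visit order: [0, 1, 5, 2, 3, 4]


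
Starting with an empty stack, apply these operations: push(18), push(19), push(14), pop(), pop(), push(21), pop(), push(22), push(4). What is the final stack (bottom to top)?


push(18) -> [18]
push(19) -> [18, 19]
push(14) -> [18, 19, 14]
pop() returns 14 -> [18, 19]
pop() returns 19 -> [18]
push(21) -> [18, 21]
pop() returns 21 -> [18]
push(22) -> [18, 22]
push(4) -> [18, 22, 4]
Final stack (bottom to top): [18, 22, 4]


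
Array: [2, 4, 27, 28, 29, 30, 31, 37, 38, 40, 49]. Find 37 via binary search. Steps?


Search for 37:
[0,10] mid=5 arr[5]=30
[6,10] mid=8 arr[8]=38
[6,7] mid=6 arr[6]=31
[7,7] mid=7 arr[7]=37
Total: 4 comparisons


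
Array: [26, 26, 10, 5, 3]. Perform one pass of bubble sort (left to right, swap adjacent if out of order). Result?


After one pass: [26, 10, 5, 3, 26]


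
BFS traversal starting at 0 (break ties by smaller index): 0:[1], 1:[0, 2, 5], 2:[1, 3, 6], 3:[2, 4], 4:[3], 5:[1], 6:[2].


BFS queue: start with [0]
Visit order: [0, 1, 2, 5, 3, 6, 4]


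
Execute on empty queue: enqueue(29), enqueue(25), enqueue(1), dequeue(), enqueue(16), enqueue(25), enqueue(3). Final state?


enqueue(29) -> [29]
enqueue(25) -> [29, 25]
enqueue(1) -> [29, 25, 1]
dequeue() returns 29 -> [25, 1]
enqueue(16) -> [25, 1, 16]
enqueue(25) -> [25, 1, 16, 25]
enqueue(3) -> [25, 1, 16, 25, 3]
Final queue (front to back): [25, 1, 16, 25, 3]


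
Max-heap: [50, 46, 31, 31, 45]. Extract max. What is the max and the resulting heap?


Max = 50
Replace root with last, heapify down
Resulting heap: [46, 45, 31, 31]


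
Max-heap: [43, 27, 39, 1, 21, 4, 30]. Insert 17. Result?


Append 17: [43, 27, 39, 1, 21, 4, 30, 17]
Bubble up: swap idx 7(17) with idx 3(1)
Result: [43, 27, 39, 17, 21, 4, 30, 1]


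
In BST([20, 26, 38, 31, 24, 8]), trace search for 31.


BST root = 20
Search for 31: compare at each node
Path: [20, 26, 38, 31]


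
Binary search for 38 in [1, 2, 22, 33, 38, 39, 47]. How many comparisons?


Search for 38:
[0,6] mid=3 arr[3]=33
[4,6] mid=5 arr[5]=39
[4,4] mid=4 arr[4]=38
Total: 3 comparisons


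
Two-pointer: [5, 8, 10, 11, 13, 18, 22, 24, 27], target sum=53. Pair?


Two pointers: lo=0, hi=8
No pair sums to 53


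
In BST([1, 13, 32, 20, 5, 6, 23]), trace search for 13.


BST root = 1
Search for 13: compare at each node
Path: [1, 13]


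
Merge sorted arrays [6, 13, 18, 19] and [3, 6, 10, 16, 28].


Compare heads, take smaller each step.
Merged: [3, 6, 6, 10, 13, 16, 18, 19, 28]


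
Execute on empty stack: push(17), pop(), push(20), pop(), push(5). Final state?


push(17) -> [17]
pop() returns 17 -> []
push(20) -> [20]
pop() returns 20 -> []
push(5) -> [5]
Final stack (bottom to top): [5]


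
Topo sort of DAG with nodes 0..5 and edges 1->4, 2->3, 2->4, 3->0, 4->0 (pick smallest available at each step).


Kahn's algorithm, process smallest node first
Order: [1, 2, 3, 4, 0, 5]


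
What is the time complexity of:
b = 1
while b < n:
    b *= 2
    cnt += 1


Per nesting level: O(log n) = O(log n)
Complexity: O(log n)


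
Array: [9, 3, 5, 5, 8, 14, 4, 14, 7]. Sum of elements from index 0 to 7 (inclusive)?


Prefix sums: [0, 9, 12, 17, 22, 30, 44, 48, 62, 69]
Sum[0..7] = prefix[8] - prefix[0] = 62 - 0 = 62


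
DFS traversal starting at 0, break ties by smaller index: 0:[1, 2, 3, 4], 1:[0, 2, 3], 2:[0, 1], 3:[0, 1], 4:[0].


DFS stack-based: start with [0]
Visit order: [0, 1, 2, 3, 4]


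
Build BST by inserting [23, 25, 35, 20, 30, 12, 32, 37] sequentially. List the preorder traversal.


Root = 23; build tree by BST insertion.
Preorder traversal: [23, 20, 12, 25, 35, 30, 32, 37]


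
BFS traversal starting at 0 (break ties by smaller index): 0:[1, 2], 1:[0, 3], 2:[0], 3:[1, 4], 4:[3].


BFS queue: start with [0]
Visit order: [0, 1, 2, 3, 4]


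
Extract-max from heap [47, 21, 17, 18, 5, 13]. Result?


Max = 47
Replace root with last, heapify down
Resulting heap: [21, 18, 17, 13, 5]


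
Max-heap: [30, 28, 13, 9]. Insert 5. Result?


Append 5: [30, 28, 13, 9, 5]
Bubble up: no swaps needed
Result: [30, 28, 13, 9, 5]


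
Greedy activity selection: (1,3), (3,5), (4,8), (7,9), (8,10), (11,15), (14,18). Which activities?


Greedy: pick earliest-ending, then skip overlaps.
Selected (4 activities): [(1, 3), (3, 5), (7, 9), (11, 15)]


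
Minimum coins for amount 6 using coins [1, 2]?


dp[0]=0; dp[i]=1+min(dp[i-c] for c in coins)
...dp[1]=1, dp[2]=1, dp[3]=2, dp[4]=2, dp[5]=3, dp[6]=3
Minimum coins for 6 = 3


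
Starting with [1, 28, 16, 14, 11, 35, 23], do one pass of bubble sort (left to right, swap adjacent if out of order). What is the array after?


After one pass: [1, 16, 14, 11, 28, 23, 35]


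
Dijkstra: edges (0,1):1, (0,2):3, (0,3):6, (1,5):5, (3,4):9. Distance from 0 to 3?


Dijkstra from 0:
Distances: {0: 0, 1: 1, 2: 3, 3: 6, 4: 15, 5: 6}
Shortest distance to 3 = 6, path = [0, 3]


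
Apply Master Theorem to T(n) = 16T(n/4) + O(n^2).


a=16, b=4, c=2. log_4(16)=2 = c=2. Case 2: O(n^c log n) = O(n^2 log n)
Complexity: O(n^2 log n)


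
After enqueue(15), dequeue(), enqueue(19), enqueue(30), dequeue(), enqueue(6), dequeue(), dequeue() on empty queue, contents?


enqueue(15) -> [15]
dequeue() returns 15 -> []
enqueue(19) -> [19]
enqueue(30) -> [19, 30]
dequeue() returns 19 -> [30]
enqueue(6) -> [30, 6]
dequeue() returns 30 -> [6]
dequeue() returns 6 -> []
Final queue (front to back): []


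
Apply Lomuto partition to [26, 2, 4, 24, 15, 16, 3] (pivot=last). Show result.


Elements <= 3 go left of pivot.
Result: [2, 3, 4, 24, 15, 16, 26], pivot at index 1


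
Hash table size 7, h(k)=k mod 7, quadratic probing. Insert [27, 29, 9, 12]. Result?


Insertions: 27->slot 6; 29->slot 1; 9->slot 2; 12->slot 5
Table: [None, 29, 9, None, None, 12, 27]


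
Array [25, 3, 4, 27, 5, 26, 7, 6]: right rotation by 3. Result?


Right rotate by 3: [26, 7, 6, 25, 3, 4, 27, 5]


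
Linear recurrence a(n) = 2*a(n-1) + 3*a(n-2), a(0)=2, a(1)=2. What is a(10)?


Build bottom-up:
...a(8)=6562, a(9)=19682, a(10)=2*19682+3*6562=59050


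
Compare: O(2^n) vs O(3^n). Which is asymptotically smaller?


exponential grows slower than exponential (base 3)
O(2^n) is asymptotically smaller; O(3^n) grows faster


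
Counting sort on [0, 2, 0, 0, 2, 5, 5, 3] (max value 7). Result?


Count array: [3, 0, 2, 1, 0, 2, 0, 0]
Reconstruct: [0, 0, 0, 2, 2, 3, 5, 5]


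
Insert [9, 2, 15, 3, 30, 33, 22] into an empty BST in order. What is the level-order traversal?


Root = 9; build tree by BST insertion.
Level-Order traversal: [9, 2, 15, 3, 30, 22, 33]


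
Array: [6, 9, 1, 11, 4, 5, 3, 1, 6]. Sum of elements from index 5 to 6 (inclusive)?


Prefix sums: [0, 6, 15, 16, 27, 31, 36, 39, 40, 46]
Sum[5..6] = prefix[7] - prefix[5] = 39 - 31 = 8


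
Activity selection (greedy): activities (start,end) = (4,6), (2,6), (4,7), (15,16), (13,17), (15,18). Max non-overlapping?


Greedy: pick earliest-ending, then skip overlaps.
Selected (2 activities): [(4, 6), (15, 16)]


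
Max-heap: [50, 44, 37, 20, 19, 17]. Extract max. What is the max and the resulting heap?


Max = 50
Replace root with last, heapify down
Resulting heap: [44, 20, 37, 17, 19]


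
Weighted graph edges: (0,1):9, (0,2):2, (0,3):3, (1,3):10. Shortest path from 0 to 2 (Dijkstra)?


Dijkstra from 0:
Distances: {0: 0, 1: 9, 2: 2, 3: 3}
Shortest distance to 2 = 2, path = [0, 2]


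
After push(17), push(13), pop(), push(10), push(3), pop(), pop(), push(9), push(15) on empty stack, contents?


push(17) -> [17]
push(13) -> [17, 13]
pop() returns 13 -> [17]
push(10) -> [17, 10]
push(3) -> [17, 10, 3]
pop() returns 3 -> [17, 10]
pop() returns 10 -> [17]
push(9) -> [17, 9]
push(15) -> [17, 9, 15]
Final stack (bottom to top): [17, 9, 15]


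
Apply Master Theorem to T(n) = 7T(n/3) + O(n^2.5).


a=7, b=3, c=2.5. log_3(7)=1.771 < c=2.5. Case 3: O(n^c) = O(n^2.500)
Complexity: O(n^2.500)


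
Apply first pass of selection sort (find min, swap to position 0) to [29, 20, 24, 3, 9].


After one pass: [3, 20, 24, 29, 9]


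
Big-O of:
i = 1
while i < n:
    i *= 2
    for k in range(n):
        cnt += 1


Per nesting level: O(log n) * O(n) = O(n log n)
Complexity: O(n log n)


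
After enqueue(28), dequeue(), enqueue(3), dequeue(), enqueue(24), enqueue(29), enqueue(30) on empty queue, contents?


enqueue(28) -> [28]
dequeue() returns 28 -> []
enqueue(3) -> [3]
dequeue() returns 3 -> []
enqueue(24) -> [24]
enqueue(29) -> [24, 29]
enqueue(30) -> [24, 29, 30]
Final queue (front to back): [24, 29, 30]


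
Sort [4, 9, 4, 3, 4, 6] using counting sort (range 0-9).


Count array: [0, 0, 0, 1, 3, 0, 1, 0, 0, 1]
Reconstruct: [3, 4, 4, 4, 6, 9]


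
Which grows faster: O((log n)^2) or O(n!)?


polylogarithmic grows slower than factorial
O((log n)^2) is asymptotically smaller; O(n!) grows faster


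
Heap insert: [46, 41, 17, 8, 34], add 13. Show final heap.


Append 13: [46, 41, 17, 8, 34, 13]
Bubble up: no swaps needed
Result: [46, 41, 17, 8, 34, 13]


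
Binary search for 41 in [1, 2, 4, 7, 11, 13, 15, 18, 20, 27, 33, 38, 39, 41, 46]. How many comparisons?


Search for 41:
[0,14] mid=7 arr[7]=18
[8,14] mid=11 arr[11]=38
[12,14] mid=13 arr[13]=41
Total: 3 comparisons


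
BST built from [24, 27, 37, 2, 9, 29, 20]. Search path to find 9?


BST root = 24
Search for 9: compare at each node
Path: [24, 2, 9]


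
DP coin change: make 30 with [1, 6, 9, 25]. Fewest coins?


dp[0]=0; dp[i]=1+min(dp[i-c] for c in coins)
...dp[25]=1, dp[26]=2, dp[27]=3, dp[28]=4, dp[29]=5, dp[30]=4
Minimum coins for 30 = 4


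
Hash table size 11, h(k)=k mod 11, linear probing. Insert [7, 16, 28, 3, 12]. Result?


Insertions: 7->slot 7; 16->slot 5; 28->slot 6; 3->slot 3; 12->slot 1
Table: [None, 12, None, 3, None, 16, 28, 7, None, None, None]


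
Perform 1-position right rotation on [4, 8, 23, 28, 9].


Right rotate by 1: [9, 4, 8, 23, 28]


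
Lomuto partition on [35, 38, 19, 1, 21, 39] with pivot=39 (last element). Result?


Elements <= 39 go left of pivot.
Result: [35, 38, 19, 1, 21, 39], pivot at index 5


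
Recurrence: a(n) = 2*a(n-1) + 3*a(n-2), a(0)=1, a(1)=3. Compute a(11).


Build bottom-up:
...a(9)=19683, a(10)=59049, a(11)=2*59049+3*19683=177147


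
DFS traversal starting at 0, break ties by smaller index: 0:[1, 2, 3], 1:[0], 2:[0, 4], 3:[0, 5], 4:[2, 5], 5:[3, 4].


DFS stack-based: start with [0]
Visit order: [0, 1, 2, 4, 5, 3]


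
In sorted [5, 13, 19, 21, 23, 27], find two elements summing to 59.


Two pointers: lo=0, hi=5
No pair sums to 59


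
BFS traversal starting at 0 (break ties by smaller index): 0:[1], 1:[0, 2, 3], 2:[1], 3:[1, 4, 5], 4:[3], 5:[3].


BFS queue: start with [0]
Visit order: [0, 1, 2, 3, 4, 5]


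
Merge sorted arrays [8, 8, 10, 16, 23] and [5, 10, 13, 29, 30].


Compare heads, take smaller each step.
Merged: [5, 8, 8, 10, 10, 13, 16, 23, 29, 30]


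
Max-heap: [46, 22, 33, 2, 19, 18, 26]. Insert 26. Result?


Append 26: [46, 22, 33, 2, 19, 18, 26, 26]
Bubble up: swap idx 7(26) with idx 3(2); swap idx 3(26) with idx 1(22)
Result: [46, 26, 33, 22, 19, 18, 26, 2]


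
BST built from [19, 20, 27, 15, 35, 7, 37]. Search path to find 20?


BST root = 19
Search for 20: compare at each node
Path: [19, 20]


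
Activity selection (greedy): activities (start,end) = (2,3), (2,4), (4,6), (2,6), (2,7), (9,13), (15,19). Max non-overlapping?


Greedy: pick earliest-ending, then skip overlaps.
Selected (4 activities): [(2, 3), (4, 6), (9, 13), (15, 19)]


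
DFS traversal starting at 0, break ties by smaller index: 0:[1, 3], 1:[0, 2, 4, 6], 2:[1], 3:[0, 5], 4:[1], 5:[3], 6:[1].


DFS stack-based: start with [0]
Visit order: [0, 1, 2, 4, 6, 3, 5]


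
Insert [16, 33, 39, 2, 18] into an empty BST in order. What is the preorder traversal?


Root = 16; build tree by BST insertion.
Preorder traversal: [16, 2, 33, 18, 39]


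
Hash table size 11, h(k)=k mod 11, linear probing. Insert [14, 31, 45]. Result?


Insertions: 14->slot 3; 31->slot 9; 45->slot 1
Table: [None, 45, None, 14, None, None, None, None, None, 31, None]


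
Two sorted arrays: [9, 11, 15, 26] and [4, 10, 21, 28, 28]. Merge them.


Compare heads, take smaller each step.
Merged: [4, 9, 10, 11, 15, 21, 26, 28, 28]


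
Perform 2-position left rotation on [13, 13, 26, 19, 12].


Left rotate by 2: [26, 19, 12, 13, 13]


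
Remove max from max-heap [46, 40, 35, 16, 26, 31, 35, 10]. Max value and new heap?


Max = 46
Replace root with last, heapify down
Resulting heap: [40, 26, 35, 16, 10, 31, 35]


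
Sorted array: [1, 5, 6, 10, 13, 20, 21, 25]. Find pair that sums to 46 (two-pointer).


Two pointers: lo=0, hi=7
Found pair: (21, 25) summing to 46


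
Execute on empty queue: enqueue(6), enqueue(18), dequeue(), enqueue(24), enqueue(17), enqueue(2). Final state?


enqueue(6) -> [6]
enqueue(18) -> [6, 18]
dequeue() returns 6 -> [18]
enqueue(24) -> [18, 24]
enqueue(17) -> [18, 24, 17]
enqueue(2) -> [18, 24, 17, 2]
Final queue (front to back): [18, 24, 17, 2]


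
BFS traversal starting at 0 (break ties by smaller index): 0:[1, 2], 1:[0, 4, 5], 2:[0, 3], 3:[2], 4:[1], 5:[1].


BFS queue: start with [0]
Visit order: [0, 1, 2, 4, 5, 3]


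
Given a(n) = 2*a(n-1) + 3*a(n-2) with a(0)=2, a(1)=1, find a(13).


Build bottom-up:
...a(11)=132859, a(12)=398582, a(13)=2*398582+3*132859=1195741


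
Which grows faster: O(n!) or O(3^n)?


exponential (base 3) grows slower than factorial
O(3^n) is asymptotically smaller; O(n!) grows faster


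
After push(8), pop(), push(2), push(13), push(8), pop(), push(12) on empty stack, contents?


push(8) -> [8]
pop() returns 8 -> []
push(2) -> [2]
push(13) -> [2, 13]
push(8) -> [2, 13, 8]
pop() returns 8 -> [2, 13]
push(12) -> [2, 13, 12]
Final stack (bottom to top): [2, 13, 12]


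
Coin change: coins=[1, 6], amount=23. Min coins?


dp[0]=0; dp[i]=1+min(dp[i-c] for c in coins)
...dp[18]=3, dp[19]=4, dp[20]=5, dp[21]=6, dp[22]=7, dp[23]=8
Minimum coins for 23 = 8


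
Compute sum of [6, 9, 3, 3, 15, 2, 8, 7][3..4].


Prefix sums: [0, 6, 15, 18, 21, 36, 38, 46, 53]
Sum[3..4] = prefix[5] - prefix[3] = 36 - 18 = 18


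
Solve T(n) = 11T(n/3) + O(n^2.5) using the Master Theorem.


a=11, b=3, c=2.5. log_3(11)=2.183 < c=2.5. Case 3: O(n^c) = O(n^2.500)
Complexity: O(n^2.500)


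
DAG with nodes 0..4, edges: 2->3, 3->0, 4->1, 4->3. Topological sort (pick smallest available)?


Kahn's algorithm, process smallest node first
Order: [2, 4, 1, 3, 0]


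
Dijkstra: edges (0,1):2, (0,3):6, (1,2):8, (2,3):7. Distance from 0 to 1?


Dijkstra from 0:
Distances: {0: 0, 1: 2, 2: 10, 3: 6}
Shortest distance to 1 = 2, path = [0, 1]


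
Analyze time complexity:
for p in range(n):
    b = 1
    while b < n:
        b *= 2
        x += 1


Per nesting level: O(n) * O(log n) = O(n log n)
Complexity: O(n log n)


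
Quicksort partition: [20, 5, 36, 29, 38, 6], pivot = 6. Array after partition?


Elements <= 6 go left of pivot.
Result: [5, 6, 36, 29, 38, 20], pivot at index 1


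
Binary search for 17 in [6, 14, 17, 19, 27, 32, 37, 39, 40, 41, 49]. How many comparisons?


Search for 17:
[0,10] mid=5 arr[5]=32
[0,4] mid=2 arr[2]=17
Total: 2 comparisons


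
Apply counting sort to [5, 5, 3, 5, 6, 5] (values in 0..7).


Count array: [0, 0, 0, 1, 0, 4, 1, 0]
Reconstruct: [3, 5, 5, 5, 5, 6]


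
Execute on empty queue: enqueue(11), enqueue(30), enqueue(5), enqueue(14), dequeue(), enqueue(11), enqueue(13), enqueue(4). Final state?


enqueue(11) -> [11]
enqueue(30) -> [11, 30]
enqueue(5) -> [11, 30, 5]
enqueue(14) -> [11, 30, 5, 14]
dequeue() returns 11 -> [30, 5, 14]
enqueue(11) -> [30, 5, 14, 11]
enqueue(13) -> [30, 5, 14, 11, 13]
enqueue(4) -> [30, 5, 14, 11, 13, 4]
Final queue (front to back): [30, 5, 14, 11, 13, 4]


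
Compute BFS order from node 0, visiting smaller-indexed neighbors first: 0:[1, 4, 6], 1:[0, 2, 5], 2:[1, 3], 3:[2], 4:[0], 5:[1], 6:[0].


BFS queue: start with [0]
Visit order: [0, 1, 4, 6, 2, 5, 3]


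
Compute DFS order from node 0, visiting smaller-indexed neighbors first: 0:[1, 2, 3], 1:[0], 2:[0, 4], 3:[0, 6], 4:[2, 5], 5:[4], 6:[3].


DFS stack-based: start with [0]
Visit order: [0, 1, 2, 4, 5, 3, 6]


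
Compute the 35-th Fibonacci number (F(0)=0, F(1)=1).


F(n)=F(n-1)+F(n-2)
...F(33)=3524578, F(34)=5702887, F(35)=9227465


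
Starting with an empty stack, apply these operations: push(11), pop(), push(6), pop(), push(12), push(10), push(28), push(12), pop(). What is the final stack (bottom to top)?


push(11) -> [11]
pop() returns 11 -> []
push(6) -> [6]
pop() returns 6 -> []
push(12) -> [12]
push(10) -> [12, 10]
push(28) -> [12, 10, 28]
push(12) -> [12, 10, 28, 12]
pop() returns 12 -> [12, 10, 28]
Final stack (bottom to top): [12, 10, 28]
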